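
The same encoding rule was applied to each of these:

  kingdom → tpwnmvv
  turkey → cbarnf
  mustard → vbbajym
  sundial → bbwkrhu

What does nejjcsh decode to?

exactly

It's a Vigenère-style cipher with numeric key [9,7]: position i shifts by key[i mod 2].
Decoding nejjcsh: n−9=e, e−7=x, j−9=a, j−7=c, c−9=t, s−7=l, h−9=y.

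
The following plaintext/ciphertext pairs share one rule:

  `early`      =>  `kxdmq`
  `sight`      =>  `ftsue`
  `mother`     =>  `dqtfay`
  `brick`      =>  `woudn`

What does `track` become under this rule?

The word is reversed, then every letter is shifted forward by 12.
Applying it to track: reverse → kcart; then shift: k+12=w, c+12=o, a+12=m, r+12=d, t+12=f.

womdf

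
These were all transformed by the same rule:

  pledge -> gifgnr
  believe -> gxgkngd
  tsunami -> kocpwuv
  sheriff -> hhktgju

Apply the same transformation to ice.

Read the word backwards and shift each letter +2.
Applying it to ice: reverse → eci; then shift: e+2=g, c+2=e, i+2=k.

gek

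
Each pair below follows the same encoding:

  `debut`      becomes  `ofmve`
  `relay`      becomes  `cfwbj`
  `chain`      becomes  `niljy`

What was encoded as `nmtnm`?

A repeating key of period 2 is used — shifts +11, +1 over and over.
Undoing it on nmtnm: n−11=c, m−1=l, t−11=i, n−1=m, m−11=b.

climb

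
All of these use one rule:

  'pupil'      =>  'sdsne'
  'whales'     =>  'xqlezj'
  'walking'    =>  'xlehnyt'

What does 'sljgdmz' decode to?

pasture

p(15)→s(18) and u(20)→d(3) fit y≡23x+11 (mod 26); the inverse of 23 mod 26 is 17. Each letter's alphabet position (a=0..z=25) is mapped through 23·x+11 mod 26 — an affine cipher.
Decoding sljgdmz: s(18)→17·(18−11)≡15=p; l(11)→17·(11−11)≡0=a; j(9)→17·(9−11)≡18=s; g(6)→17·(6−11)≡19=t; d(3)→17·(3−11)≡20=u; m(12)→17·(12−11)≡17=r; z(25)→17·(25−11)≡4=e (all mod 26).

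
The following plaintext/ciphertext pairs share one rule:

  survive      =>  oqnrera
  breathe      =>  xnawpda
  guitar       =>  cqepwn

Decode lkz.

pod

Compare letters: s→o is +22, u→q is +22, r→n is +22 — a constant shift. This is a Caesar cipher with shift 22.
Decoding lkz: l−22=p, k−22=o, z−22=d.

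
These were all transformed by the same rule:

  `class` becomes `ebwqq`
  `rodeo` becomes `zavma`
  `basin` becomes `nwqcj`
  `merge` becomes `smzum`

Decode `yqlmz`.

c(2)→e(4) and l(11)→b(1) fit y≡17x+22 (mod 26); the inverse of 17 mod 26 is 23. Each letter's alphabet position (a=0..z=25) is mapped through 17·x+22 mod 26 — an affine cipher.
Decoding yqlmz: y(24)→23·(24−22)≡20=u; q(16)→23·(16−22)≡18=s; l(11)→23·(11−22)≡7=h; m(12)→23·(12−22)≡4=e; z(25)→23·(25−22)≡17=r (all mod 26).

usher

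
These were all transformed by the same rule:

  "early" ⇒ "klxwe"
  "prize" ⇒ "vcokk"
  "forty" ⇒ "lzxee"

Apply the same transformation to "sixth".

ytden

Shifts by position in early: pos 0: e→k (+6), pos 1: a→l (+11), pos 2: r→x (+6), pos 3: l→w (+11) — repeating every 2. The shifts repeat in a cycle of length 2: positions 0,1,… shift by +6, +11, then the pattern repeats.
Applying it to sixth: s+6=y, i+11=t, x+6=d, t+11=e, h+6=n.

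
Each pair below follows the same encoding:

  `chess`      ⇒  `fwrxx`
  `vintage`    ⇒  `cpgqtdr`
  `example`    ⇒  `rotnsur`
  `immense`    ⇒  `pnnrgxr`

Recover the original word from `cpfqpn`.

c(2)→f(5) and h(7)→w(22) fit y≡19x+19 (mod 26); the inverse of 19 mod 26 is 11. Treating letters as 0–25, the rule is x ↦ 19x + 19 (mod 26).
Reversing it on cpfqpn: c(2)→11·(2−19)≡21=v; p(15)→11·(15−19)≡8=i; f(5)→11·(5−19)≡2=c; q(16)→11·(16−19)≡19=t; p(15)→11·(15−19)≡8=i; n(13)→11·(13−19)≡12=m (all mod 26).

victim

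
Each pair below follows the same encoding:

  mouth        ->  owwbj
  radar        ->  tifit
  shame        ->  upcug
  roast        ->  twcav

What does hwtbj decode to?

forth

Shifts by position in mouth: pos 0: m→o (+2), pos 1: o→w (+8), pos 2: u→w (+2), pos 3: t→b (+8) — repeating every 2. It's a Vigenère-style cipher with numeric key [2,8]: position i shifts by key[i mod 2].
Reversing it on hwtbj: h−2=f, w−8=o, t−2=r, b−8=t, j−2=h.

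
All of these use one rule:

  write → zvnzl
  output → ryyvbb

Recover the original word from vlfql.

shake

In write: w→z is +3, r→v is +4, i→n is +5, t→z is +6 — the shift increases by 1 each position. The shift increases by 1 at each position, starting from +3: 3, 4, 5, ….
Reversing it on vlfql: v−3=s, l−4=h, f−5=a, q−6=k, l−7=e.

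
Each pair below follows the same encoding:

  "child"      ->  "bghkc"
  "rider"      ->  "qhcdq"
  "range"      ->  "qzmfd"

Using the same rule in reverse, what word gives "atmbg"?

Compare letters: c→b is +25, h→g is +25, i→h is +25 — a constant shift. Each letter is shifted forward by 25 in the alphabet (a Caesar shift of +25).
Reversing it on atmbg: a−25=b, t−25=u, m−25=n, b−25=c, g−25=h.

bunch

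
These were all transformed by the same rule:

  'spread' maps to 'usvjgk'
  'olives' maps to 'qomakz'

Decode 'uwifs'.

In spread: s→u is +2, p→s is +3, r→v is +4, e→j is +5 — the shift increases by 1 each position. Each letter shifts forward by (position + 2), i.e. 2, 3, 4, … — the shift grows by one for each successive letter.
Reversing it on uwifs: u−2=s, w−3=t, i−4=e, f−5=a, s−6=m.

steam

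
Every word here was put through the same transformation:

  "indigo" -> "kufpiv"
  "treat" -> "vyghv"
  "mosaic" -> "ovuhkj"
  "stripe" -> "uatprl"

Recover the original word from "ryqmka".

profit

It's a Vigenère-style cipher with numeric key [2,7]: position i shifts by key[i mod 2].
Undoing it on ryqmka: r−2=p, y−7=r, q−2=o, m−7=f, k−2=i, a−7=t.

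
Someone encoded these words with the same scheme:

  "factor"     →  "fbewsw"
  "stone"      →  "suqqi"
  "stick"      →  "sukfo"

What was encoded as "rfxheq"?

reveal

In factor: f→f is +0, a→b is +1, c→e is +2, t→w is +3 — the shift increases by 1 each position. The shift increases by 1 at each position, starting from +0: 0, 1, 2, ….
Reversing it on rfxheq: r−0=r, f−1=e, x−2=v, h−3=e, e−4=a, q−5=l.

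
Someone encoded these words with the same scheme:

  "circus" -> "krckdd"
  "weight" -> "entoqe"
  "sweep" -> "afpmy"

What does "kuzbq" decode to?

cloth

It's a Vigenère-style cipher with numeric key [8,9,11]: position i shifts by key[i mod 3].
Undoing it on kuzbq: k−8=c, u−9=l, z−11=o, b−8=t, q−9=h.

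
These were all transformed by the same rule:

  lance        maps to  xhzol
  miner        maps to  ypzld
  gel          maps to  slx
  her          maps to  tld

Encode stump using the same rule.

efbyb

Two shifts are in play — +7 for a/e/i/o/u, +12 for every other letter.
For stump: s(cons)+12=e, t(cons)+12=f, u(vowel)+7=b, m(cons)+12=y, p(cons)+12=b.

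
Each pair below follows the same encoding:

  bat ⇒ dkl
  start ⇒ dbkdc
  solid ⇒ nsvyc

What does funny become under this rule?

The output letters match the input read backwards, each shifted +10: bat reversed is tab. Two steps: reverse the string, then apply a Caesar shift of +10.
On funny: reverse → ynnuf; then shift: y+10=i, n+10=x, n+10=x, u+10=e, f+10=p.

ixxep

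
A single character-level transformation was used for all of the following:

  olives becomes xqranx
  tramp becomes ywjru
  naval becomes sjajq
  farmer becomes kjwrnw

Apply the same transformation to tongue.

The shift depends on letter class: consonant l→q is +5, but vowel o→x is +9. The rule splits by letter class: vowels +9, consonants +5.
On tongue: t(cons)+5=y, o(vowel)+9=x, n(cons)+5=s, g(cons)+5=l, u(vowel)+9=d, e(vowel)+9=n.

yxsldn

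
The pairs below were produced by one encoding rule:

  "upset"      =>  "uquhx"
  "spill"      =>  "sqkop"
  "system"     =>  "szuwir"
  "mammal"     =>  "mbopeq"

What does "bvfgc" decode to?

buddy

In upset: u→u is +0, p→q is +1, s→u is +2, e→h is +3 — the shift increases by 1 each position. Each letter shifts forward by its position index (0, 1, 2, …) — the shift grows by one for each successive letter.
Undoing it on bvfgc: b−0=b, v−1=u, f−2=d, g−3=d, c−4=y.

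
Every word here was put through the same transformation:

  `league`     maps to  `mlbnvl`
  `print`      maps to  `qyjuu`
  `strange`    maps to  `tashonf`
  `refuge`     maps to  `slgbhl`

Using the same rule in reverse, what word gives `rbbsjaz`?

quality

Shifts by position in league: pos 0: l→m (+1), pos 1: e→l (+7), pos 2: a→b (+1), pos 3: g→n (+7) — repeating every 2. A repeating key of period 2 is used — shifts +1, +7 over and over.
Reversing it on rbbsjaz: r−1=q, b−7=u, b−1=a, s−7=l, j−1=i, a−7=t, z−1=y.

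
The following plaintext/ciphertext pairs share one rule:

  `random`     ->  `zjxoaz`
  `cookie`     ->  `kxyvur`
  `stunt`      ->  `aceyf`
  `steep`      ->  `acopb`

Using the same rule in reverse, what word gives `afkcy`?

swarm

In random: r→z is +8, a→j is +9, n→x is +10, d→o is +11 — the shift increases by 1 each position. Each letter shifts forward by (position + 8), i.e. 8, 9, 10, … — the shift grows by one for each successive letter.
Decoding afkcy: a−8=s, f−9=w, k−10=a, c−11=r, y−12=m.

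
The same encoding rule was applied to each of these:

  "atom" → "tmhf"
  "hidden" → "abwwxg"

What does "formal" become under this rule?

Compare letters: a→t is +19, t→m is +19, o→h is +19 — a constant shift. Each letter is shifted forward by 19 in the alphabet (a Caesar shift of +19).
On formal: f+19=y, o+19=h, r+19=k, m+19=f, a+19=t, l+19=e.

yhkfte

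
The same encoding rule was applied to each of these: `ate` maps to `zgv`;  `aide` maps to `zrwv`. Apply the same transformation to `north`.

mligs

Each pair mirrors across the alphabet (a↔z, t↔g, e↔v): positions sum to 25. Each letter is replaced by its mirror in the alphabet: a↔z, b↔y, c↔x, and so on (the Atbash cipher).
Applying it to north: n↔m, o↔l, r↔i, t↔g, h↔s.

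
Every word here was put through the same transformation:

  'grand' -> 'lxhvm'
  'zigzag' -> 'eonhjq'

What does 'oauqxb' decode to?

junior

In grand: g→l is +5, r→x is +6, a→h is +7, n→v is +8 — the shift increases by 1 each position. The shift increases by 1 at each position, starting from +5: 5, 6, 7, ….
Decoding oauqxb: o−5=j, a−6=u, u−7=n, q−8=i, x−9=o, b−10=r.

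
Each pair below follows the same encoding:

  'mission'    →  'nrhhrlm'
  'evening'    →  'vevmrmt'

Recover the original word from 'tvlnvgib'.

Each pair mirrors across the alphabet (m↔n, i↔r, s↔h): positions sum to 25. This is the alphabet-reversal cipher (Atbash): a becomes z, b becomes y, etc.
Reversing it on tvlnvgib: t↔g, v↔e, l↔o, n↔m, v↔e, g↔t, i↔r, b↔y.

geometry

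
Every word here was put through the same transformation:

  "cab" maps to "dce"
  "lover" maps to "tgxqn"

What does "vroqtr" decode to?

prompt

The output letters match the input read backwards, each shifted +2: cab reversed is bac. Two steps: reverse the string, then apply a Caesar shift of +2.
Undoing it on vroqtr: shift back: v−2=t, r−2=p, o−2=m, q−2=o, t−2=r, r−2=p → tpmorp; then reverse → prompt.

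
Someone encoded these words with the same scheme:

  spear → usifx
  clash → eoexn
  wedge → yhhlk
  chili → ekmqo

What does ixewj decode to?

In spear: s→u is +2, p→s is +3, e→i is +4, a→f is +5 — the shift increases by 1 each position. Each letter shifts forward by (position + 2), i.e. 2, 3, 4, … — the shift grows by one for each successive letter.
Reversing it on ixewj: i−2=g, x−3=u, e−4=a, w−5=r, j−6=d.

guard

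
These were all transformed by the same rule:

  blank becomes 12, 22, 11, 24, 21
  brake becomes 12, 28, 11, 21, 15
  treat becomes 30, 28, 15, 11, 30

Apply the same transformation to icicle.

19, 13, 19, 13, 22, 15

b is letter #2 and maps to 12: an offset of 10. Letters become their 1-based position plus 10 (so a→11, b→12, …).
Applying it to icicle: i=9→19, c=3→13, i=9→19, c=3→13, l=12→22, e=5→15.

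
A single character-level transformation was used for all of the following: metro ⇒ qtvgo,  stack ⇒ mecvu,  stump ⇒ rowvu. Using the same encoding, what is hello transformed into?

qnngj

The output letters match the input read backwards, each shifted +2: metro reversed is ortem. The word is reversed, then every letter is shifted forward by 2.
Applying it to hello: reverse → olleh; then shift: o+2=q, l+2=n, l+2=n, e+2=g, h+2=j.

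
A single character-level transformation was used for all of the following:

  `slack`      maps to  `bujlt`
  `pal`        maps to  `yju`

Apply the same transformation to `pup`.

ydy

It's a constant shift of +9 (ROT9).
For pup: p+9=y, u+9=d, p+9=y.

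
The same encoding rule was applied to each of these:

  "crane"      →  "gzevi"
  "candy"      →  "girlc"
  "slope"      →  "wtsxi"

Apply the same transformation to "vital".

zqxip

Shifts by position in crane: pos 0: c→g (+4), pos 1: r→z (+8), pos 2: a→e (+4), pos 3: n→v (+8) — repeating every 2. It's a Vigenère-style cipher with numeric key [4,8]: position i shifts by key[i mod 2].
For vital: v+4=z, i+8=q, t+4=x, a+8=i, l+4=p.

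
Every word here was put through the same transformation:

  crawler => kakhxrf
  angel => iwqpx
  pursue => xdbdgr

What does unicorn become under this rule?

cwsnaeb

In crawler: c→k is +8, r→a is +9, a→k is +10, w→h is +11 — the shift increases by 1 each position. The shift increases by 1 at each position, starting from +8: 8, 9, 10, ….
Applying it to unicorn: u+8=c, n+9=w, i+10=s, c+11=n, o+12=a, r+13=e, n+14=b.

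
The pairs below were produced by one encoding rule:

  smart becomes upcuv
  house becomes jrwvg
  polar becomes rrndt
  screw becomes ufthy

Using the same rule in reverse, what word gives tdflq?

radio

Shifts by position in smart: pos 0: s→u (+2), pos 1: m→p (+3), pos 2: a→c (+2), pos 3: r→u (+3) — repeating every 2. A repeating key of period 2 is used — shifts +2, +3 over and over.
Undoing it on tdflq: t−2=r, d−3=a, f−2=d, l−3=i, q−2=o.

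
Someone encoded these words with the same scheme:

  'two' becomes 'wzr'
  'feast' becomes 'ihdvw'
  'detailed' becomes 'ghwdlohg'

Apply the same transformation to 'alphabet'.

Compare letters: t→w is +3, w→z is +3, o→r is +3 — a constant shift. Each letter is shifted forward by 3 in the alphabet (a Caesar shift of +3).
For alphabet: a+3=d, l+3=o, p+3=s, h+3=k, a+3=d, b+3=e, e+3=h, t+3=w.

doskdehw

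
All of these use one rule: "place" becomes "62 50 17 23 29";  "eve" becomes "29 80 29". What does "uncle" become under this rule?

p(#16)→62 and l(#12)→50: differences scale by 3, so n = 3·pos + 14. Each letter becomes 3×(its alphabet position, a=1..z=26) + 14.
On uncle: u=21→77, n=14→56, c=3→23, l=12→50, e=5→29.

77 56 23 50 29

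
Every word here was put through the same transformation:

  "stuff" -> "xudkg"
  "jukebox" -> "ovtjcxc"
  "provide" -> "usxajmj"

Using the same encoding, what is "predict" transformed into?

usnijly

Shifts by position in stuff: pos 0: s→x (+5), pos 1: t→u (+1), pos 2: u→d (+9), pos 3: f→k (+5), pos 4: f→g (+1) — repeating every 3. It's a Vigenère-style cipher with numeric key [5,1,9]: position i shifts by key[i mod 3].
On predict: p+5=u, r+1=s, e+9=n, d+5=i, i+1=j, c+9=l, t+5=y.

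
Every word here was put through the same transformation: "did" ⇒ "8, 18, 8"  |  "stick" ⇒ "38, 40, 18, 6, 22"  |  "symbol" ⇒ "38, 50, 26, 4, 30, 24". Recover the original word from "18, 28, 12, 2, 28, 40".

d(#4)→8 and i(#9)→18: differences scale by 2, so n = 2·pos + 0. The formula is n = 2×(alphabet index, a=1).
Undoing it on 18, 28, 12, 2, 28, 40: 18→(18−0)÷2=9=i, 28→(28−0)÷2=14=n, 12→(12−0)÷2=6=f, 2→(2−0)÷2=1=a, 28→(28−0)÷2=14=n, 40→(40−0)÷2=20=t.

infant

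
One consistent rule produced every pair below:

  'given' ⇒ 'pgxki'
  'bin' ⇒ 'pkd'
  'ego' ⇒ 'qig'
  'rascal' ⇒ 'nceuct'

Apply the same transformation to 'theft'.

The output letters match the input read backwards, each shifted +2: given reversed is nevig. The word is reversed, then every letter is shifted forward by 2.
Applying it to theft: reverse → tfeht; then shift: t+2=v, f+2=h, e+2=g, h+2=j, t+2=v.

vhgjv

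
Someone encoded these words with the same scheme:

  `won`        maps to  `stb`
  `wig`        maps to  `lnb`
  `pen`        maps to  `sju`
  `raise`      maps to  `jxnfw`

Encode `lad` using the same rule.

The output letters match the input read backwards, each shifted +5: won reversed is now. Read the word backwards and shift each letter +5.
On lad: reverse → dal; then shift: d+5=i, a+5=f, l+5=q.

ifq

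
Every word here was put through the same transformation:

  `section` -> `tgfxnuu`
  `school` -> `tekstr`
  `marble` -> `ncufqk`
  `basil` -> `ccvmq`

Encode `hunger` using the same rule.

iwqkjx

In section: s→t is +1, e→g is +2, c→f is +3, t→x is +4 — the shift increases by 1 each position. Letter i (0-indexed) is shifted by i+1, so successive shifts are 1, 2, 3, ….
For hunger: h+1=i, u+2=w, n+3=q, g+4=k, e+5=j, r+6=x.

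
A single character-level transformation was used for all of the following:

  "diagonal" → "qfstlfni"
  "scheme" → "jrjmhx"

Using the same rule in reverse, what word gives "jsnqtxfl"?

The output letters match the input read backwards, each shifted +5: diagonal reversed is lanogaid. Two steps: reverse the string, then apply a Caesar shift of +5.
Reversing it on jsnqtxfl: shift back: j−5=e, s−5=n, n−5=i, q−5=l, t−5=o, x−5=s, f−5=a, l−5=g → enilosag; then reverse → gasoline.

gasoline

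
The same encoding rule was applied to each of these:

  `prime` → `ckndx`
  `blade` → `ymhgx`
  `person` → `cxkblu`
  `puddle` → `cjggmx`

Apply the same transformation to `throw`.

swklr

This is an affine cipher: with a=0,…,z=25, each position x becomes (17x+7) mod 26.
On throw: t(19)→17·19+7≡18=s; h(7)→17·7+7≡22=w; r(17)→17·17+7≡10=k; o(14)→17·14+7≡11=l; w(22)→17·22+7≡17=r (all mod 26).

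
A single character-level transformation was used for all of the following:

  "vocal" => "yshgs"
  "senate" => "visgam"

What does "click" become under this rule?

In vocal: v→y is +3, o→s is +4, c→h is +5, a→g is +6 — the shift increases by 1 each position. Letter i (0-indexed) is shifted by i+3, so successive shifts are 3, 4, 5, ….
Applying it to click: c+3=f, l+4=p, i+5=n, c+6=i, k+7=r.

fpnir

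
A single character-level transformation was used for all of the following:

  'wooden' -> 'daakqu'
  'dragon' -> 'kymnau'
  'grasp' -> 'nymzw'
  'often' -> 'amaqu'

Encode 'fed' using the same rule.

mqk

Vowels shift forward by 12 and consonants shift forward by 7.
Applying it to fed: f(cons)+7=m, e(vowel)+12=q, d(cons)+7=k.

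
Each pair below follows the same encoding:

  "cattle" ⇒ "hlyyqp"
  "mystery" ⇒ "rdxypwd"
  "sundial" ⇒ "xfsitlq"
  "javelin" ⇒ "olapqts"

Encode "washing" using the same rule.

blxmtsl

The shift depends on letter class: consonant c→h is +5, but vowel a→l is +11. The rule splits by letter class: vowels +11, consonants +5.
On washing: w(cons)+5=b, a(vowel)+11=l, s(cons)+5=x, h(cons)+5=m, i(vowel)+11=t, n(cons)+5=s, g(cons)+5=l.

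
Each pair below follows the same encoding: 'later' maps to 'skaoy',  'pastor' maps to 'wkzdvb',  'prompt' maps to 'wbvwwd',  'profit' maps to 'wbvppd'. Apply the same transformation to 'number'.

Shifts by position in later: pos 0: l→s (+7), pos 1: a→k (+10), pos 2: t→a (+7), pos 3: e→o (+10) — repeating every 2. It's a Vigenère-style cipher with numeric key [7,10]: position i shifts by key[i mod 2].
For number: n+7=u, u+10=e, m+7=t, b+10=l, e+7=l, r+10=b.

uetllb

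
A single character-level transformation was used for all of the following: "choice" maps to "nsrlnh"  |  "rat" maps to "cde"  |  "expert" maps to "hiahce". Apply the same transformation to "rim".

clx

Vowels shift forward by 3 and consonants shift forward by 11.
Applying it to rim: r(cons)+11=c, i(vowel)+3=l, m(cons)+11=x.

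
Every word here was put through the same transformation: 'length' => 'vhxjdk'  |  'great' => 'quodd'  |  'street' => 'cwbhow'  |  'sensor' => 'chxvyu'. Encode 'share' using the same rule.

ckkuo

A repeating key of period 2 is used — shifts +10, +3 over and over.
On share: s+10=c, h+3=k, a+10=k, r+3=u, e+10=o.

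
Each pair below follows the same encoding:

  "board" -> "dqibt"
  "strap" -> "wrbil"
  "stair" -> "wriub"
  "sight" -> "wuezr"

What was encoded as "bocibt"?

reward

b(1)→d(3) and o(14)→q(16) fit y≡21x+8 (mod 26); the inverse of 21 mod 26 is 5. Treating letters as 0–25, the rule is x ↦ 21x + 8 (mod 26).
Undoing it on bocibt: b(1)→5·(1−8)≡17=r; o(14)→5·(14−8)≡4=e; c(2)→5·(2−8)≡22=w; i(8)→5·(8−8)≡0=a; b(1)→5·(1−8)≡17=r; t(19)→5·(19−8)≡3=d (all mod 26).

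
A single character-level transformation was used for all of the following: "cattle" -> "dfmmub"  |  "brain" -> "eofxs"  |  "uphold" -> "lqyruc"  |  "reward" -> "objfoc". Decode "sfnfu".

nasal

Each letter's alphabet position (a=0..z=25) is mapped through 25·x+5 mod 26 — an affine cipher.
Decoding sfnfu: s(18)→25·(18−5)≡13=n; f(5)→25·(5−5)≡0=a; n(13)→25·(13−5)≡18=s; f(5)→25·(5−5)≡0=a; u(20)→25·(20−5)≡11=l (all mod 26).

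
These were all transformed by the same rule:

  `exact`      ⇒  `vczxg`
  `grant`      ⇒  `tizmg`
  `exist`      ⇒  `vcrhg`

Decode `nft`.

Letters are reflected about the middle of the alphabet (position → 25−position): Atbash.
Decoding nft: n↔m, f↔u, t↔g.

mug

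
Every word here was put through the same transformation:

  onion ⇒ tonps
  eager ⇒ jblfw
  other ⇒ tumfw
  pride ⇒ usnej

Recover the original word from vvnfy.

A repeating key of period 2 is used — shifts +5, +1 over and over.
Reversing it on vvnfy: v−5=q, v−1=u, n−5=i, f−1=e, y−5=t.

quiet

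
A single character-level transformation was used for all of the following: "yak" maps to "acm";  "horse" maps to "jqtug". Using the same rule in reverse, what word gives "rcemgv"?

packet

Each letter is shifted forward by 2 in the alphabet (a Caesar shift of +2).
Undoing it on rcemgv: r−2=p, c−2=a, e−2=c, m−2=k, g−2=e, v−2=t.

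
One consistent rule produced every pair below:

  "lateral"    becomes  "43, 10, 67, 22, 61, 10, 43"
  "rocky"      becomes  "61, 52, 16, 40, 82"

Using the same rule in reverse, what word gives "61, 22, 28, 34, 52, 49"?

region

l(#12)→43 and a(#1)→10: differences scale by 3, so n = 3·pos + 7. Each letter becomes 3×(its alphabet position, a=1..z=26) + 7.
Undoing it on 61, 22, 28, 34, 52, 49: 61→(61−7)÷3=18=r, 22→(22−7)÷3=5=e, 28→(28−7)÷3=7=g, 34→(34−7)÷3=9=i, 52→(52−7)÷3=15=o, 49→(49−7)÷3=14=n.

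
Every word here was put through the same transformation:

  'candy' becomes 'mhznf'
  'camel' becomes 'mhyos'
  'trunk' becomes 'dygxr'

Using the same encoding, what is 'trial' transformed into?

dyuks

Shifts by position in candy: pos 0: c→m (+10), pos 1: a→h (+7), pos 2: n→z (+12), pos 3: d→n (+10), pos 4: y→f (+7) — repeating every 3. It's a Vigenère-style cipher with numeric key [10,7,12]: position i shifts by key[i mod 3].
For trial: t+10=d, r+7=y, i+12=u, a+10=k, l+7=s.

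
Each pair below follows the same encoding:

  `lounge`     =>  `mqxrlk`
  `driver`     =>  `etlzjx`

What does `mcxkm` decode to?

In lounge: l→m is +1, o→q is +2, u→x is +3, n→r is +4 — the shift increases by 1 each position. Letter i (0-indexed) is shifted by i+1, so successive shifts are 1, 2, 3, ….
Undoing it on mcxkm: m−1=l, c−2=a, x−3=u, k−4=g, m−5=h.

laugh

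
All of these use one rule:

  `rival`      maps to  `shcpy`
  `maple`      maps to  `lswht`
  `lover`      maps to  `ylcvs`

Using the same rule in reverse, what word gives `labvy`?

The output letters match the input read backwards, each shifted +7: rival reversed is lavir. Read the word backwards and shift each letter +7.
Undoing it on labvy: shift back: l−7=e, a−7=t, b−7=u, v−7=o, y−7=r → etuor; then reverse → route.

route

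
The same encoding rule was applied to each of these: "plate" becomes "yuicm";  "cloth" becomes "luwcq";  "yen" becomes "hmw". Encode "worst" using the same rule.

fwabc

The shift depends on letter class: consonant p→y is +9, but vowel a→i is +8. The rule splits by letter class: vowels +8, consonants +9.
For worst: w(cons)+9=f, o(vowel)+8=w, r(cons)+9=a, s(cons)+9=b, t(cons)+9=c.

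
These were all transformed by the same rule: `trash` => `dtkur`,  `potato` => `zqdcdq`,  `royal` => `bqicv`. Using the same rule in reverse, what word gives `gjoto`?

where

Shifts by position in trash: pos 0: t→d (+10), pos 1: r→t (+2), pos 2: a→k (+10), pos 3: s→u (+2) — repeating every 2. It's a Vigenère-style cipher with numeric key [10,2]: position i shifts by key[i mod 2].
Decoding gjoto: g−10=w, j−2=h, o−10=e, t−2=r, o−10=e.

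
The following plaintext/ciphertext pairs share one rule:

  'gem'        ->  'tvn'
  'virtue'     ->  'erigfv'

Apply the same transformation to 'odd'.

Each pair mirrors across the alphabet (g↔t, e↔v, m↔n): positions sum to 25. Each letter is replaced by its mirror in the alphabet: a↔z, b↔y, c↔x, and so on (the Atbash cipher).
On odd: o↔l, d↔w, d↔w.

lww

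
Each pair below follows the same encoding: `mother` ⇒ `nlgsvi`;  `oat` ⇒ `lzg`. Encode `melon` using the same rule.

Each pair mirrors across the alphabet (m↔n, o↔l, t↔g): positions sum to 25. Each letter is replaced by its mirror in the alphabet: a↔z, b↔y, c↔x, and so on (the Atbash cipher).
For melon: m↔n, e↔v, l↔o, o↔l, n↔m.

nvolm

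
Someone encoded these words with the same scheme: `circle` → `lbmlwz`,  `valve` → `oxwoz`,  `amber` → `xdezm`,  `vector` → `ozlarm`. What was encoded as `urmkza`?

hornet

This is an affine cipher: with a=0,…,z=25, each position x becomes (7x+23) mod 26.
Undoing it on urmkza: u(20)→15·(20−23)≡7=h; r(17)→15·(17−23)≡14=o; m(12)→15·(12−23)≡17=r; k(10)→15·(10−23)≡13=n; z(25)→15·(25−23)≡4=e; a(0)→15·(0−23)≡19=t (all mod 26).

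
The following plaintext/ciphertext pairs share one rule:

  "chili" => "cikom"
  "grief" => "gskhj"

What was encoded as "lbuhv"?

In chili: c→c is +0, h→i is +1, i→k is +2, l→o is +3 — the shift increases by 1 each position. Letter i (0-indexed) is shifted by i+0, so successive shifts are 0, 1, 2, ….
Decoding lbuhv: l−0=l, b−1=a, u−2=s, h−3=e, v−4=r.

laser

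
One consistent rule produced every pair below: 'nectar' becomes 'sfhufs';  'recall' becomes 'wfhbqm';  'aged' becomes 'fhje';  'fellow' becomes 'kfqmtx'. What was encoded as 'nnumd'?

Shifts by position in nectar: pos 0: n→s (+5), pos 1: e→f (+1), pos 2: c→h (+5), pos 3: t→u (+1) — repeating every 2. The shifts repeat in a cycle of length 2: positions 0,1,… shift by +5, +1, then the pattern repeats.
Decoding nnumd: n−5=i, n−1=m, u−5=p, m−1=l, d−5=y.

imply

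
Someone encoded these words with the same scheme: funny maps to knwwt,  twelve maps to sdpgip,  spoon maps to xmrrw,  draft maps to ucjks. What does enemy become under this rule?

Each letter's alphabet position (a=0..z=25) is mapped through 21·x+9 mod 26 — an affine cipher.
Applying it to enemy: e(4)→21·4+9≡15=p; n(13)→21·13+9≡22=w; e(4)→21·4+9≡15=p; m(12)→21·12+9≡1=b; y(24)→21·24+9≡19=t (all mod 26).

pwpbt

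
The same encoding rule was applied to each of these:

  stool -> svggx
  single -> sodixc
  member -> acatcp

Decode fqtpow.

s(18)→s(18) and t(19)→v(21) fit y≡3x+16 (mod 26); the inverse of 3 mod 26 is 9. Treating letters as 0–25, the rule is x ↦ 3x + 16 (mod 26).
Decoding fqtpow: f(5)→9·(5−16)≡5=f; q(16)→9·(16−16)≡0=a; t(19)→9·(19−16)≡1=b; p(15)→9·(15−16)≡17=r; o(14)→9·(14−16)≡8=i; w(22)→9·(22−16)≡2=c (all mod 26).

fabric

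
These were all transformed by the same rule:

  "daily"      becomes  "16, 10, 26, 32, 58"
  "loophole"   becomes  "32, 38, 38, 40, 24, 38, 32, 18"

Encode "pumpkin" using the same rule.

40, 50, 34, 40, 30, 26, 36

The formula is n = 2×(alphabet index, a=1) + 8.
For pumpkin: p=16→40, u=21→50, m=13→34, p=16→40, k=11→30, i=9→26, n=14→36.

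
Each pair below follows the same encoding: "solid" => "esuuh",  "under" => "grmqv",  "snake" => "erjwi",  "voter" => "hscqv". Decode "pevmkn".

Shifts by position in solid: pos 0: s→e (+12), pos 1: o→s (+4), pos 2: l→u (+9), pos 3: i→u (+12), pos 4: d→h (+4) — repeating every 3. The shifts repeat in a cycle of length 3: positions 0,1,… shift by +12, +4, +9, then the pattern repeats.
Decoding pevmkn: p−12=d, e−4=a, v−9=m, m−12=a, k−4=g, n−9=e.

damage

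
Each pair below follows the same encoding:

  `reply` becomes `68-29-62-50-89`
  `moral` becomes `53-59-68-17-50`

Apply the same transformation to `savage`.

71-17-80-17-35-29

r(#18)→68 and e(#5)→29: differences scale by 3, so n = 3·pos + 14. Each letter becomes 3×(its alphabet position, a=1..z=26) + 14.
For savage: s=19→71, a=1→17, v=22→80, a=1→17, g=7→35, e=5→29.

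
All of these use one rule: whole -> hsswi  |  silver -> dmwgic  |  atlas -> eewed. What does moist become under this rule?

xsmde

The shift depends on letter class: consonant w→h is +11, but vowel o→s is +4. Vowels shift forward by 4 and consonants shift forward by 11.
On moist: m(cons)+11=x, o(vowel)+4=s, i(vowel)+4=m, s(cons)+11=d, t(cons)+11=e.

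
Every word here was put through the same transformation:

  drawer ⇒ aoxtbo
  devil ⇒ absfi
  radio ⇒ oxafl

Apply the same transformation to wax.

txu

Compare letters: d→a is +23, r→o is +23, a→x is +23 — a constant shift. Each letter is shifted forward by 23 in the alphabet (a Caesar shift of +23).
On wax: w+23=t, a+23=x, x+23=u.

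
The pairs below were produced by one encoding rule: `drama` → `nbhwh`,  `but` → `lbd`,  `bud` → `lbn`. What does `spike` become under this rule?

czpul

The shift depends on letter class: consonant d→n is +10, but vowel a→h is +7. Two shifts are in play — +7 for a/e/i/o/u, +10 for every other letter.
Applying it to spike: s(cons)+10=c, p(cons)+10=z, i(vowel)+7=p, k(cons)+10=u, e(vowel)+7=l.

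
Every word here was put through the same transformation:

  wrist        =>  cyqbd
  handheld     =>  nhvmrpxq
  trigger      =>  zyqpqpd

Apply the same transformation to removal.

xluxflx

The shift increases by 1 at each position, starting from +6: 6, 7, 8, ….
Applying it to removal: r+6=x, e+7=l, m+8=u, o+9=x, v+10=f, a+11=l, l+12=x.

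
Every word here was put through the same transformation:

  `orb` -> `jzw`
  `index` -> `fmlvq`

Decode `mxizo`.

The output letters match the input read backwards, each shifted +8: orb reversed is bro. Two steps: reverse the string, then apply a Caesar shift of +8.
Reversing it on mxizo: shift back: m−8=e, x−8=p, i−8=a, z−8=r, o−8=g → eparg; then reverse → grape.

grape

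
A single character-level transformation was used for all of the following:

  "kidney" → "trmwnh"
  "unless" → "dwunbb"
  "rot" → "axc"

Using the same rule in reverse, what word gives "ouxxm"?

flood

Compare letters: k→t is +9, i→r is +9, d→m is +9 — a constant shift. Every letter moves 9 places later in the alphabet, wrapping around z→a.
Undoing it on ouxxm: o−9=f, u−9=l, x−9=o, x−9=o, m−9=d.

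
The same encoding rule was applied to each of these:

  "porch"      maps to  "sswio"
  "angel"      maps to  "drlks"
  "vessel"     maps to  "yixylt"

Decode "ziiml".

wedge

In porch: p→s is +3, o→s is +4, r→w is +5, c→i is +6 — the shift increases by 1 each position. Letter i (0-indexed) is shifted by i+3, so successive shifts are 3, 4, 5, ….
Decoding ziiml: z−3=w, i−4=e, i−5=d, m−6=g, l−7=e.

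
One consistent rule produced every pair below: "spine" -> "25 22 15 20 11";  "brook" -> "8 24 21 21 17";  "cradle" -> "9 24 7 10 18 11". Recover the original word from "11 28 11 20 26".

s is letter #19 and maps to 25: an offset of 6. The number is (letter's place in the alphabet, a=1) + 6.
Decoding 11 28 11 20 26: 11→(11−6)÷1=5=e, 28→(28−6)÷1=22=v, 11→(11−6)÷1=5=e, 20→(20−6)÷1=14=n, 26→(26−6)÷1=20=t.

event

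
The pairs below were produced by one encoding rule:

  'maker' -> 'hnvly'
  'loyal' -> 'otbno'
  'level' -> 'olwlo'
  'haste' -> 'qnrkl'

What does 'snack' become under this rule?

ranzv

Each letter's alphabet position (a=0..z=25) is mapped through 19·x+13 mod 26 — an affine cipher.
For snack: s(18)→19·18+13≡17=r; n(13)→19·13+13≡0=a; a(0)→19·0+13≡13=n; c(2)→19·2+13≡25=z; k(10)→19·10+13≡21=v (all mod 26).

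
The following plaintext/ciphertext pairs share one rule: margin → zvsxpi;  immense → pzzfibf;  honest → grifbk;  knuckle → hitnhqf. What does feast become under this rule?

m(12)→z(25) and a(0)→v(21) fit y≡9x+21 (mod 26); the inverse of 9 mod 26 is 3. This is an affine cipher: with a=0,…,z=25, each position x becomes (9x+21) mod 26.
For feast: f(5)→9·5+21≡14=o; e(4)→9·4+21≡5=f; a(0)→9·0+21≡21=v; s(18)→9·18+21≡1=b; t(19)→9·19+21≡10=k (all mod 26).

ofvbk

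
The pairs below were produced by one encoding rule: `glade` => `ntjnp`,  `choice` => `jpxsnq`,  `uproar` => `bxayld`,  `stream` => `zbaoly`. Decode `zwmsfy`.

In glade: g→n is +7, l→t is +8, a→j is +9, d→n is +10 — the shift increases by 1 each position. Each letter shifts forward by (position + 7), i.e. 7, 8, 9, … — the shift grows by one for each successive letter.
Undoing it on zwmsfy: z−7=s, w−8=o, m−9=d, s−10=i, f−11=u, y−12=m.

sodium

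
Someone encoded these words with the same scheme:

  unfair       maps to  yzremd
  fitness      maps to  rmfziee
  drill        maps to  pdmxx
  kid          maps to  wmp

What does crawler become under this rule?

Vowels shift forward by 4 and consonants shift forward by 12.
Applying it to crawler: c(cons)+12=o, r(cons)+12=d, a(vowel)+4=e, w(cons)+12=i, l(cons)+12=x, e(vowel)+4=i, r(cons)+12=d.

odeixid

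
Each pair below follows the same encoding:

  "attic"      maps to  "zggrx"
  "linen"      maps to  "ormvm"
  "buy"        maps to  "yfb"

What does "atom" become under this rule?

zgln

Each letter is replaced by its mirror in the alphabet: a↔z, b↔y, c↔x, and so on (the Atbash cipher).
Applying it to atom: a↔z, t↔g, o↔l, m↔n.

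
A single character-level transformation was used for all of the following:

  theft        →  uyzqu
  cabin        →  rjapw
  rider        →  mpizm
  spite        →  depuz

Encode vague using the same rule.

cjhlz

t(19)→u(20) and h(7)→y(24) fit y≡17x+9 (mod 26); the inverse of 17 mod 26 is 23. This is an affine cipher: with a=0,…,z=25, each position x becomes (17x+9) mod 26.
On vague: v(21)→17·21+9≡2=c; a(0)→17·0+9≡9=j; g(6)→17·6+9≡7=h; u(20)→17·20+9≡11=l; e(4)→17·4+9≡25=z (all mod 26).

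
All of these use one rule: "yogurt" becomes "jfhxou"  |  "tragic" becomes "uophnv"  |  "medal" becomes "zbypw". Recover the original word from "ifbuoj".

poetry

y(24)→j(9) and o(14)→f(5) fit y≡3x+15 (mod 26); the inverse of 3 mod 26 is 9. Each letter's alphabet position (a=0..z=25) is mapped through 3·x+15 mod 26 — an affine cipher.
Decoding ifbuoj: i(8)→9·(8−15)≡15=p; f(5)→9·(5−15)≡14=o; b(1)→9·(1−15)≡4=e; u(20)→9·(20−15)≡19=t; o(14)→9·(14−15)≡17=r; j(9)→9·(9−15)≡24=y (all mod 26).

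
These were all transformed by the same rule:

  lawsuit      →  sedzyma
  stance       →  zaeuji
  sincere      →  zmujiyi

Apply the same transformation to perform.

wiymsyt

The shift depends on letter class: consonant l→s is +7, but vowel a→e is +4. Two shifts are in play — +4 for a/e/i/o/u, +7 for every other letter.
On perform: p(cons)+7=w, e(vowel)+4=i, r(cons)+7=y, f(cons)+7=m, o(vowel)+4=s, r(cons)+7=y, m(cons)+7=t.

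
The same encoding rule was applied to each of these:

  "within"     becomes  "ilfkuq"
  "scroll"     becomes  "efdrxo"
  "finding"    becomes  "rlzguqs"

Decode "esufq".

Shifts by position in within: pos 0: w→i (+12), pos 1: i→l (+3), pos 2: t→f (+12), pos 3: h→k (+3) — repeating every 2. A repeating key of period 2 is used — shifts +12, +3 over and over.
Decoding esufq: e−12=s, s−3=p, u−12=i, f−3=c, q−12=e.

spice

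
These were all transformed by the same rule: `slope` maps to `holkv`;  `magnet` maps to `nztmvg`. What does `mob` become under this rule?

Each pair mirrors across the alphabet (s↔h, l↔o, o↔l): positions sum to 25. Letters are reflected about the middle of the alphabet (position → 25−position): Atbash.
On mob: m↔n, o↔l, b↔y.

nly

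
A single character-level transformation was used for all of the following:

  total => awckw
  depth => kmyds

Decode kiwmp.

In total: t→a is +7, o→w is +8, t→c is +9, a→k is +10 — the shift increases by 1 each position. Each letter shifts forward by (position + 7), i.e. 7, 8, 9, … — the shift grows by one for each successive letter.
Undoing it on kiwmp: k−7=d, i−8=a, w−9=n, m−10=c, p−11=e.

dance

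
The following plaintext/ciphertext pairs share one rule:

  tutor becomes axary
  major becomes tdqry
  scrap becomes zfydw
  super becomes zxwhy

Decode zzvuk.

Shifts by position in tutor: pos 0: t→a (+7), pos 1: u→x (+3), pos 2: t→a (+7), pos 3: o→r (+3) — repeating every 2. The shifts repeat in a cycle of length 2: positions 0,1,… shift by +7, +3, then the pattern repeats.
Decoding zzvuk: z−7=s, z−3=w, v−7=o, u−3=r, k−7=d.

sword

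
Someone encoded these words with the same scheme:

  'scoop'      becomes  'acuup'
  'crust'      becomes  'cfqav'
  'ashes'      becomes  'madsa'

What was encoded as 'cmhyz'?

s(18)→a(0) and c(2)→c(2) fit y≡21x+12 (mod 26); the inverse of 21 mod 26 is 5. Treating letters as 0–25, the rule is x ↦ 21x + 12 (mod 26).
Reversing it on cmhyz: c(2)→5·(2−12)≡2=c; m(12)→5·(12−12)≡0=a; h(7)→5·(7−12)≡1=b; y(24)→5·(24−12)≡8=i; z(25)→5·(25−12)≡13=n (all mod 26).

cabin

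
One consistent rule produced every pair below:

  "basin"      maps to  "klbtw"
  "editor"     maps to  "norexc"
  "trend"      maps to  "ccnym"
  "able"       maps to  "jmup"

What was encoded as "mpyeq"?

A repeating key of period 2 is used — shifts +9, +11 over and over.
Undoing it on mpyeq: m−9=d, p−11=e, y−9=p, e−11=t, q−9=h.

depth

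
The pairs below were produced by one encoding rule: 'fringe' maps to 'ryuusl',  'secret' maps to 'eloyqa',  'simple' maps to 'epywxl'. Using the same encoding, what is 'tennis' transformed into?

A repeating key of period 2 is used — shifts +12, +7 over and over.
On tennis: t+12=f, e+7=l, n+12=z, n+7=u, i+12=u, s+7=z.

flzuuz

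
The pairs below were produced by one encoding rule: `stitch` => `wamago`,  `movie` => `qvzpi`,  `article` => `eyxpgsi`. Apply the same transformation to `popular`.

Shifts by position in stitch: pos 0: s→w (+4), pos 1: t→a (+7), pos 2: i→m (+4), pos 3: t→a (+7) — repeating every 2. It's a Vigenère-style cipher with numeric key [4,7]: position i shifts by key[i mod 2].
For popular: p+4=t, o+7=v, p+4=t, u+7=b, l+4=p, a+7=h, r+4=v.

tvtbphv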